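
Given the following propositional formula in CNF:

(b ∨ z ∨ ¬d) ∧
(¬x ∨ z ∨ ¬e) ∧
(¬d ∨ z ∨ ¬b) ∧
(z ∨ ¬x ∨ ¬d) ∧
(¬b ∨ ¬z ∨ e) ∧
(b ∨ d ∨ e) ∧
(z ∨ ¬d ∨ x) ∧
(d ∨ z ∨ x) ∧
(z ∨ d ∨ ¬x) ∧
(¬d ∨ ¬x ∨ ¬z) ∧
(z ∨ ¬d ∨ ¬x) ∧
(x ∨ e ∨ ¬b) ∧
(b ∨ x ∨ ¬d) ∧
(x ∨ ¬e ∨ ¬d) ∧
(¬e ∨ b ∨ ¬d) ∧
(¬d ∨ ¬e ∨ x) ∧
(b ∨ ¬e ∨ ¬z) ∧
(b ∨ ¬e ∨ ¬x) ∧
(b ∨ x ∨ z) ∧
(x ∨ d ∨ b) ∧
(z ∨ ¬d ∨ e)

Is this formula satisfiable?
Yes

Yes, the formula is satisfiable.

One satisfying assignment is: z=True, e=True, x=False, d=False, b=True

Verification: With this assignment, all 21 clauses evaluate to true.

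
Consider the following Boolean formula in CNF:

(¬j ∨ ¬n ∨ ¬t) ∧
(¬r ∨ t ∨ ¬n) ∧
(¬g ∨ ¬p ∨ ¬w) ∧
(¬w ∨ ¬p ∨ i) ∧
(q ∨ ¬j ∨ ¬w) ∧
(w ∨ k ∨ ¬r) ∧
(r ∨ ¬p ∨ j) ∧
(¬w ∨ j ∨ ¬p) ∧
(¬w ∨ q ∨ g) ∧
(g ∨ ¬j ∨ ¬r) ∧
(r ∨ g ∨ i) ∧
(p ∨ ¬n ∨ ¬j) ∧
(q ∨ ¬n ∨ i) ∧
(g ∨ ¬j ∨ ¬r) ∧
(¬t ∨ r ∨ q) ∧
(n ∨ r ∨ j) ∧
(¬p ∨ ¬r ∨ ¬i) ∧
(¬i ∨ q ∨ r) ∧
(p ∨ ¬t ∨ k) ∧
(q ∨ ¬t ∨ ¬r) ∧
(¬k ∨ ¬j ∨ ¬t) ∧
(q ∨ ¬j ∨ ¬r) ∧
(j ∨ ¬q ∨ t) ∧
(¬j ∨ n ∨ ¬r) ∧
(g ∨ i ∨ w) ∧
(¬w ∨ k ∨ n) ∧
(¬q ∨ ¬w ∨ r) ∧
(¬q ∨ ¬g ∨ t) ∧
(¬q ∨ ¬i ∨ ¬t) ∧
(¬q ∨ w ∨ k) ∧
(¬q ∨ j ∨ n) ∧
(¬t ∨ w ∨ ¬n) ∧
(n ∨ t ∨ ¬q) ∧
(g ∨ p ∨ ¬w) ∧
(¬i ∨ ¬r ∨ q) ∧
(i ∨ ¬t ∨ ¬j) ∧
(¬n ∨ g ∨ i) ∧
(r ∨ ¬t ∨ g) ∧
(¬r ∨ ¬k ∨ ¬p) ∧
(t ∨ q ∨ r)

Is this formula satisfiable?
Yes

Yes, the formula is satisfiable.

One satisfying assignment is: p=False, r=True, k=True, g=True, w=False, t=False, j=False, n=False, i=False, q=False

Verification: With this assignment, all 40 clauses evaluate to true.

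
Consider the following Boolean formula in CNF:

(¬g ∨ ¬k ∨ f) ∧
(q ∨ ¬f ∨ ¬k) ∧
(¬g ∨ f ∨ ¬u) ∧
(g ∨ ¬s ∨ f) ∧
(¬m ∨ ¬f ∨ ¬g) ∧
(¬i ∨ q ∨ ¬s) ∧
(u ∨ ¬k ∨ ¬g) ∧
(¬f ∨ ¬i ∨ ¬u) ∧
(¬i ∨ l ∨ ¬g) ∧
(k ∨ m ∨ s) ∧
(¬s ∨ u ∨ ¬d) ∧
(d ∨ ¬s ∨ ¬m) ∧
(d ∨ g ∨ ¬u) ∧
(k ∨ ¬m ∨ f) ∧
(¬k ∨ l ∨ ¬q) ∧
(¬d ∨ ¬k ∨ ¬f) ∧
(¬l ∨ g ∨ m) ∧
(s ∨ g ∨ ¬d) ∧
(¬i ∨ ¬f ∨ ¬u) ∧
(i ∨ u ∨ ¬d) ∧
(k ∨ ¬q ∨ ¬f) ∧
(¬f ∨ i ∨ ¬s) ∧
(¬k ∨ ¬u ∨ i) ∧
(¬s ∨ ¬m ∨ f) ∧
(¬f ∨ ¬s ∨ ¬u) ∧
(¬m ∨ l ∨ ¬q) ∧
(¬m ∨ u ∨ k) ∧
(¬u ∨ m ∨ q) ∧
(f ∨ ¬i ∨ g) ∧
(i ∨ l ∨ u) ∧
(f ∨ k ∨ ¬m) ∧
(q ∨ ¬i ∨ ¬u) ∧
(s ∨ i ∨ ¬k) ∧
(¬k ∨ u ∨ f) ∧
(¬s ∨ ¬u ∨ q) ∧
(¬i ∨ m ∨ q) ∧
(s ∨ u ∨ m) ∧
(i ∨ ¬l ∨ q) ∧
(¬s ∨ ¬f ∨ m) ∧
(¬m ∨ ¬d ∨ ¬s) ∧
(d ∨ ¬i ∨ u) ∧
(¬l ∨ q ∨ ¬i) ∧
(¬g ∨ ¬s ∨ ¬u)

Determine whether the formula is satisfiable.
Yes

Yes, the formula is satisfiable.

One satisfying assignment is: i=False, k=False, l=True, g=True, q=True, s=True, m=False, f=False, u=False, d=False

Verification: With this assignment, all 43 clauses evaluate to true.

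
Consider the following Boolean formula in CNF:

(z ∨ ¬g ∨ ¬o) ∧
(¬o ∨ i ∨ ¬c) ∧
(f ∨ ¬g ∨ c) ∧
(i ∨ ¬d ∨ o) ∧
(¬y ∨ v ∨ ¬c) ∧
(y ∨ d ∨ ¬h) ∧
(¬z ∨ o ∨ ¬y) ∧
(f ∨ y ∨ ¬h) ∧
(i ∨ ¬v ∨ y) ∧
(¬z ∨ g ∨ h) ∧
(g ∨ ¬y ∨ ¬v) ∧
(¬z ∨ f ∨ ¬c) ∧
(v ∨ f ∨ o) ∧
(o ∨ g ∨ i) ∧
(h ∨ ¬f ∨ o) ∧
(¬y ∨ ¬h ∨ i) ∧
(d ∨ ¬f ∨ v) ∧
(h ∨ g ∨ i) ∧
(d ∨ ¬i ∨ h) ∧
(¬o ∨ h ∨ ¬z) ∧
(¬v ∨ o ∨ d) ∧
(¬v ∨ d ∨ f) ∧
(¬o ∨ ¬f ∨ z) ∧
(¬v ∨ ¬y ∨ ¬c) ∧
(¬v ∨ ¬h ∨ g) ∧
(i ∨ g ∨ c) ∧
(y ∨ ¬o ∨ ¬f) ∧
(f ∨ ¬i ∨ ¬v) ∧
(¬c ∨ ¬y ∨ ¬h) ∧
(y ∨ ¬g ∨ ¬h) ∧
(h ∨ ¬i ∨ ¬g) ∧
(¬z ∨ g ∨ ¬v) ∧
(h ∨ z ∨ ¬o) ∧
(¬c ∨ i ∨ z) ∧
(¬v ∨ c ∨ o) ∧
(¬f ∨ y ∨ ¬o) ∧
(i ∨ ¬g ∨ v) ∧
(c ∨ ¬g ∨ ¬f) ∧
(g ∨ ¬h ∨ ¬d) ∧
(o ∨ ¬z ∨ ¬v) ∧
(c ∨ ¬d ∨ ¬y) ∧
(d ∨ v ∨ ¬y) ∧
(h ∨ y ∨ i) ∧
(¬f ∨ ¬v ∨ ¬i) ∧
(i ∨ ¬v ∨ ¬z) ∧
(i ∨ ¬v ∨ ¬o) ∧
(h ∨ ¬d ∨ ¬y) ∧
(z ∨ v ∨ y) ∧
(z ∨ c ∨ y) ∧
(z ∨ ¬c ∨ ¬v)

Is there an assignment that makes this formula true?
No

No, the formula is not satisfiable.

No assignment of truth values to the variables can make all 50 clauses true simultaneously.

The formula is UNSAT (unsatisfiable).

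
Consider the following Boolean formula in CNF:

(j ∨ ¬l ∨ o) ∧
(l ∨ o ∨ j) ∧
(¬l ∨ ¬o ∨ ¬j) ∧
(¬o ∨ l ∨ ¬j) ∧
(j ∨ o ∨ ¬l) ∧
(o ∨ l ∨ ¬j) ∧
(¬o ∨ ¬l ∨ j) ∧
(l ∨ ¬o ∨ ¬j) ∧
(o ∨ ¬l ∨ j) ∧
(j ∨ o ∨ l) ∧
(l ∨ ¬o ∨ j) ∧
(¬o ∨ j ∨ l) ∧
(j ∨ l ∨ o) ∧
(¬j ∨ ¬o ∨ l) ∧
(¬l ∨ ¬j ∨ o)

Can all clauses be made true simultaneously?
No

No, the formula is not satisfiable.

No assignment of truth values to the variables can make all 15 clauses true simultaneously.

The formula is UNSAT (unsatisfiable).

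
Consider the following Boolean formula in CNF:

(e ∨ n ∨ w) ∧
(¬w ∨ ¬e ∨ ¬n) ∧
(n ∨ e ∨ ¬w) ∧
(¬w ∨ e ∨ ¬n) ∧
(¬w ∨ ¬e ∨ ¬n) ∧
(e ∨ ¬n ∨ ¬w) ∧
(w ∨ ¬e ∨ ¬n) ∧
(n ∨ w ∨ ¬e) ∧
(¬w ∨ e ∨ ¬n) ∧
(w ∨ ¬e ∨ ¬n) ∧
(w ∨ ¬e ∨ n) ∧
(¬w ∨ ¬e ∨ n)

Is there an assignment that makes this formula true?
Yes

Yes, the formula is satisfiable.

One satisfying assignment is: e=False, n=True, w=False

Verification: With this assignment, all 12 clauses evaluate to true.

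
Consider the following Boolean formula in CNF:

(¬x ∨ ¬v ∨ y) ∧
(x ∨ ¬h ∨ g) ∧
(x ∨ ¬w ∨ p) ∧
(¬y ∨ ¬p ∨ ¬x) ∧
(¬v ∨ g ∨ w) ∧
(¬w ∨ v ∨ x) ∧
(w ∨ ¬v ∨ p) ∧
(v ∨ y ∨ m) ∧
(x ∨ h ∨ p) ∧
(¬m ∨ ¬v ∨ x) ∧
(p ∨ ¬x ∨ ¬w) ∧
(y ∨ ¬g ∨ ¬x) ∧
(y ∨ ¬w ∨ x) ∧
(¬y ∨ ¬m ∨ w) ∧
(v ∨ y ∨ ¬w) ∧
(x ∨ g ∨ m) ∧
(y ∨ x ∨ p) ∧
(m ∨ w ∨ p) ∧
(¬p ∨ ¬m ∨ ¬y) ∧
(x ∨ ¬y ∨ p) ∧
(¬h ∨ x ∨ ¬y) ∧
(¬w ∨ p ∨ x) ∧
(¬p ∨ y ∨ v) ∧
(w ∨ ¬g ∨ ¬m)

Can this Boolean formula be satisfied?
Yes

Yes, the formula is satisfiable.

One satisfying assignment is: w=False, h=False, x=True, v=False, y=False, m=True, g=False, p=False

Verification: With this assignment, all 24 clauses evaluate to true.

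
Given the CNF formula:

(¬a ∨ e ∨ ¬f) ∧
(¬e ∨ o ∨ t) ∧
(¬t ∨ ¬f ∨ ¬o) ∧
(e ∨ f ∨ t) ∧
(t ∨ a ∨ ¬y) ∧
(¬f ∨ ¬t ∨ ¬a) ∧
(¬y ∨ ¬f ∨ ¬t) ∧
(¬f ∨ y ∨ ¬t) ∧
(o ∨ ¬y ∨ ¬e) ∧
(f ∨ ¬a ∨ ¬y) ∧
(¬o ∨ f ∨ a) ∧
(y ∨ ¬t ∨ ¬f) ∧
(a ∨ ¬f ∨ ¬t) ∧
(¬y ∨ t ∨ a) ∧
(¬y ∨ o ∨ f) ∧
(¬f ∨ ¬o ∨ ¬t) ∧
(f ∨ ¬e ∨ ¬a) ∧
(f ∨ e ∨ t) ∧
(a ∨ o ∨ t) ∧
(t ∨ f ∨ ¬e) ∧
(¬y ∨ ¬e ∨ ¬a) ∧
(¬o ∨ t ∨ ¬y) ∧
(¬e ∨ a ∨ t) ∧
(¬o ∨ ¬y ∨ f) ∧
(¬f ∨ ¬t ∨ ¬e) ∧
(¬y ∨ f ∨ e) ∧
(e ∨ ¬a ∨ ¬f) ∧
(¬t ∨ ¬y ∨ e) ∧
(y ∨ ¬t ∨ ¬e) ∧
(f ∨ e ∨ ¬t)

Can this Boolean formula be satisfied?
Yes

Yes, the formula is satisfiable.

One satisfying assignment is: e=False, y=False, a=False, o=True, f=True, t=False

Verification: With this assignment, all 30 clauses evaluate to true.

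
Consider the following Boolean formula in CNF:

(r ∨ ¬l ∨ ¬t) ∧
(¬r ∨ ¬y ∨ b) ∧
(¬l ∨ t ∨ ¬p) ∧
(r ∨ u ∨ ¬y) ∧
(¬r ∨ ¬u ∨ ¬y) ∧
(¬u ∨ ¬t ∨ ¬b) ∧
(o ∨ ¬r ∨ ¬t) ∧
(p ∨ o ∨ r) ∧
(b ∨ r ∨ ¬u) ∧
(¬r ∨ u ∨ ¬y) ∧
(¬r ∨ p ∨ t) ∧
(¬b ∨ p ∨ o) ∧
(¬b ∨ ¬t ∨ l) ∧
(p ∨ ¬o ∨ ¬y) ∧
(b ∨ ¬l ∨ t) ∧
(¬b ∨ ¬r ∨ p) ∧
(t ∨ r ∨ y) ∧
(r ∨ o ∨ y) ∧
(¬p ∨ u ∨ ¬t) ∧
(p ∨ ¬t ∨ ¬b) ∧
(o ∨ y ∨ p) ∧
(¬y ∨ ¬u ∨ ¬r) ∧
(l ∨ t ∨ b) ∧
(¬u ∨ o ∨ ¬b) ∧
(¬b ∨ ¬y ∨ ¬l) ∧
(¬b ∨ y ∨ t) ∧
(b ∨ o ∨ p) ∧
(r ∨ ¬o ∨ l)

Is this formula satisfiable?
Yes

Yes, the formula is satisfiable.

One satisfying assignment is: y=False, p=False, t=True, b=False, l=False, u=False, r=True, o=True

Verification: With this assignment, all 28 clauses evaluate to true.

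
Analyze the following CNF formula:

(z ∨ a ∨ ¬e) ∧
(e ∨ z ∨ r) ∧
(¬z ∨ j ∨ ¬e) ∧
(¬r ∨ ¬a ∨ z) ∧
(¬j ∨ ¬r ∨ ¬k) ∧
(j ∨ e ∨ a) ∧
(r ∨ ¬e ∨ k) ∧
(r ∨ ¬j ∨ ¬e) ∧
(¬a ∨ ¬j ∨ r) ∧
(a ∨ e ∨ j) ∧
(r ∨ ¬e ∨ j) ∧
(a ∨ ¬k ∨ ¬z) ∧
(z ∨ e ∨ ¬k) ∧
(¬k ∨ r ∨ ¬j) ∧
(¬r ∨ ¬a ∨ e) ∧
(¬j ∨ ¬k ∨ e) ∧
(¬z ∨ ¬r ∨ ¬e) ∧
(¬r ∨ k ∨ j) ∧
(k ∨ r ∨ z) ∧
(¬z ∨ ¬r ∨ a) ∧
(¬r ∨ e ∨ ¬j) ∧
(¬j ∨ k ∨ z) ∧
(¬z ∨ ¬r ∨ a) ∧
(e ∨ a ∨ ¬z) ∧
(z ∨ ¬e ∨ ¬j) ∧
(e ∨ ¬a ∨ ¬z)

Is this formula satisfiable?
No

No, the formula is not satisfiable.

No assignment of truth values to the variables can make all 26 clauses true simultaneously.

The formula is UNSAT (unsatisfiable).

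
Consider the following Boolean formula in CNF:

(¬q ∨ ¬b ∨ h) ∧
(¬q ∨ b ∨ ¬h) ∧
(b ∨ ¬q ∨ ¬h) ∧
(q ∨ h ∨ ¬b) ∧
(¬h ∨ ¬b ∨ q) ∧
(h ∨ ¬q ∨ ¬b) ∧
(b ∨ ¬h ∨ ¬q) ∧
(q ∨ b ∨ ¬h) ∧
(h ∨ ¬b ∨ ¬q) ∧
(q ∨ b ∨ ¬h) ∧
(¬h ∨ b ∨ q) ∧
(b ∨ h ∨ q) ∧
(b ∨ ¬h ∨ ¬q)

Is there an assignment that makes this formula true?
Yes

Yes, the formula is satisfiable.

One satisfying assignment is: h=False, b=False, q=True

Verification: With this assignment, all 13 clauses evaluate to true.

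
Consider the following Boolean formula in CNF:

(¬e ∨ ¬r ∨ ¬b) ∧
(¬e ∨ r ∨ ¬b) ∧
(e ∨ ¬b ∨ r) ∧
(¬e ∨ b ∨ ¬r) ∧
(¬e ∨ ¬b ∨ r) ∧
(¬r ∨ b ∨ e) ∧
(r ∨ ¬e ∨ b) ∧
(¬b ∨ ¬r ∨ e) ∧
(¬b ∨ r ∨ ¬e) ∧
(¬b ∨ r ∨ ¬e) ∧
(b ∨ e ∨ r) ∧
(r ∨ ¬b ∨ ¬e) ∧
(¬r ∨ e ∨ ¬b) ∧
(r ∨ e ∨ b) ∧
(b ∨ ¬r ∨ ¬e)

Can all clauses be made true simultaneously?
No

No, the formula is not satisfiable.

No assignment of truth values to the variables can make all 15 clauses true simultaneously.

The formula is UNSAT (unsatisfiable).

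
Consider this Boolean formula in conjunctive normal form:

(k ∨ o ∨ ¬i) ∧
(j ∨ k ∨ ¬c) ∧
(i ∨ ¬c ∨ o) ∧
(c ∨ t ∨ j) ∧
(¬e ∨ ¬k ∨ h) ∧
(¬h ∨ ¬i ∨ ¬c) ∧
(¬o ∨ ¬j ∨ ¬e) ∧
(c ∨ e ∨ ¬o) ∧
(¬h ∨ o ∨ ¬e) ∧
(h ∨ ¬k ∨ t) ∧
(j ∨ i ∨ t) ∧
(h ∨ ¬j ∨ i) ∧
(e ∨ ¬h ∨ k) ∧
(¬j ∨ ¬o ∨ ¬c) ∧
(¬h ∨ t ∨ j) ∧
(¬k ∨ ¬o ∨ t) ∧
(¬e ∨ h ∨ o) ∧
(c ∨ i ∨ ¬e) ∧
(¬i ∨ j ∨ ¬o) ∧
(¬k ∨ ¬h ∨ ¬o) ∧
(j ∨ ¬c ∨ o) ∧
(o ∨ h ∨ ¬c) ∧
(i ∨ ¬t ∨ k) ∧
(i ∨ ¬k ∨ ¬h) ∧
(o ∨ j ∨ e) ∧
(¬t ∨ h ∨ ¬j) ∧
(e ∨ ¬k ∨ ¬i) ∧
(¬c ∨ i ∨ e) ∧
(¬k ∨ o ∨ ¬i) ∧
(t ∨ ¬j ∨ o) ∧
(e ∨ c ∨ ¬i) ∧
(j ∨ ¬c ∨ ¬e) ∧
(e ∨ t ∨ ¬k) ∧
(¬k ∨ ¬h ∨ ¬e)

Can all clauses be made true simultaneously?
No

No, the formula is not satisfiable.

No assignment of truth values to the variables can make all 34 clauses true simultaneously.

The formula is UNSAT (unsatisfiable).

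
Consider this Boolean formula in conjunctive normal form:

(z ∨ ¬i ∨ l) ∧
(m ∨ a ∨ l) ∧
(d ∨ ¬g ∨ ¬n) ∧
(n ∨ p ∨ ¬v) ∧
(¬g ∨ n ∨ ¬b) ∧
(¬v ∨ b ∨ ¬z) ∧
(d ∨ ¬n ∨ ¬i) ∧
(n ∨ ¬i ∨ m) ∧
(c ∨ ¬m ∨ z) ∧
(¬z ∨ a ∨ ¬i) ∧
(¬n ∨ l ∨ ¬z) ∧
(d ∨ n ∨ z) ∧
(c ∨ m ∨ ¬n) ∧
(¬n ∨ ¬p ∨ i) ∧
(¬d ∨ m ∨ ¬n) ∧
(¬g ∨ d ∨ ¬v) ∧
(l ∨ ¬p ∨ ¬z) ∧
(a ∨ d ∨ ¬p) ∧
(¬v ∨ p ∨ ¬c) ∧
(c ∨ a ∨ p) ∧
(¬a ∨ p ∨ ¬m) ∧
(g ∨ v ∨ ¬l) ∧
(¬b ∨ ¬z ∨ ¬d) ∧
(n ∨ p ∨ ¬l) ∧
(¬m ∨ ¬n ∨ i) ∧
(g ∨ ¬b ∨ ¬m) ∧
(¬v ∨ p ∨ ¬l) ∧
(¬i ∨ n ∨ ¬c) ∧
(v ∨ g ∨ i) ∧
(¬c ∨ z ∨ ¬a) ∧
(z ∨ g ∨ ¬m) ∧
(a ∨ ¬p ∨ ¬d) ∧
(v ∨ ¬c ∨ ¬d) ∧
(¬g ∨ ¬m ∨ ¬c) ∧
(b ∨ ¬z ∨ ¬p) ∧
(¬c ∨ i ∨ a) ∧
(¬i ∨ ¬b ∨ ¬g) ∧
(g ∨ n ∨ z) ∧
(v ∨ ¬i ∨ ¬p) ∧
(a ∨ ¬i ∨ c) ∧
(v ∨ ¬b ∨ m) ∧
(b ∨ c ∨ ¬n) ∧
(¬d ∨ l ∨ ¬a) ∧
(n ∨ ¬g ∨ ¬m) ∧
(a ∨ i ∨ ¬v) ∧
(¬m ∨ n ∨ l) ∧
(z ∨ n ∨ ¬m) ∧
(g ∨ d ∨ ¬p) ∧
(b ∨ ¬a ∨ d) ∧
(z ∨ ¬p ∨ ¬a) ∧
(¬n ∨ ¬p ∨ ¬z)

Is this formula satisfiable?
No

No, the formula is not satisfiable.

No assignment of truth values to the variables can make all 51 clauses true simultaneously.

The formula is UNSAT (unsatisfiable).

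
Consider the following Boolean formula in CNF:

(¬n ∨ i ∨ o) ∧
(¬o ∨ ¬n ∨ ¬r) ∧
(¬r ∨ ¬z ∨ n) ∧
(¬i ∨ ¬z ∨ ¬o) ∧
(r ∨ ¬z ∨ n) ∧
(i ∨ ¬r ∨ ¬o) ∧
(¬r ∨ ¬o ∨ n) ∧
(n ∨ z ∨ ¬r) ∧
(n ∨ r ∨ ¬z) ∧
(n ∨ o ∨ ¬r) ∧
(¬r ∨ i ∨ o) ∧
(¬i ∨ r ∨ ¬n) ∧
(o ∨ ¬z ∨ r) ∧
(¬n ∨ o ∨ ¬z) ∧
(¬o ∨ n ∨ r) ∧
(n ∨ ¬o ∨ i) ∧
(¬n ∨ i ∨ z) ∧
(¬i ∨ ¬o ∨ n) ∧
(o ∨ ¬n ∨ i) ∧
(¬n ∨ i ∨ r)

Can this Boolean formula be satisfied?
Yes

Yes, the formula is satisfiable.

One satisfying assignment is: z=False, n=False, i=False, r=False, o=False

Verification: With this assignment, all 20 clauses evaluate to true.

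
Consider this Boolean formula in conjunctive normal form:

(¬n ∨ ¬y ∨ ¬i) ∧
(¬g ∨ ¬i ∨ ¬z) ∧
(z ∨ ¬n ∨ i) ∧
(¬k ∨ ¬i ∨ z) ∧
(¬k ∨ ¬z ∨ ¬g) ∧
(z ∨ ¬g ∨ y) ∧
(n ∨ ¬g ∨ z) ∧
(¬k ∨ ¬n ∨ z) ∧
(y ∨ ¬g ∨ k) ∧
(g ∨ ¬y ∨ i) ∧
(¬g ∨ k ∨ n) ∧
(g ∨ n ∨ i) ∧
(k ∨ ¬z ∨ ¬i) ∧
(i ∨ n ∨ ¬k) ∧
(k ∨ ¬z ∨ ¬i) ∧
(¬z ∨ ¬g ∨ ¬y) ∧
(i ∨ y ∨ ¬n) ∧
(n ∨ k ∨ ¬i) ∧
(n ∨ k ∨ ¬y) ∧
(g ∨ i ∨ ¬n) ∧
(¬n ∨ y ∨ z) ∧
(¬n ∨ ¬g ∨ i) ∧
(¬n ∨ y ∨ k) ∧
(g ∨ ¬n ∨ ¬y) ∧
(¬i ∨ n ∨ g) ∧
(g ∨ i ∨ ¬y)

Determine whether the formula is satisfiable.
Yes

Yes, the formula is satisfiable.

One satisfying assignment is: y=False, i=True, n=True, z=True, k=True, g=False

Verification: With this assignment, all 26 clauses evaluate to true.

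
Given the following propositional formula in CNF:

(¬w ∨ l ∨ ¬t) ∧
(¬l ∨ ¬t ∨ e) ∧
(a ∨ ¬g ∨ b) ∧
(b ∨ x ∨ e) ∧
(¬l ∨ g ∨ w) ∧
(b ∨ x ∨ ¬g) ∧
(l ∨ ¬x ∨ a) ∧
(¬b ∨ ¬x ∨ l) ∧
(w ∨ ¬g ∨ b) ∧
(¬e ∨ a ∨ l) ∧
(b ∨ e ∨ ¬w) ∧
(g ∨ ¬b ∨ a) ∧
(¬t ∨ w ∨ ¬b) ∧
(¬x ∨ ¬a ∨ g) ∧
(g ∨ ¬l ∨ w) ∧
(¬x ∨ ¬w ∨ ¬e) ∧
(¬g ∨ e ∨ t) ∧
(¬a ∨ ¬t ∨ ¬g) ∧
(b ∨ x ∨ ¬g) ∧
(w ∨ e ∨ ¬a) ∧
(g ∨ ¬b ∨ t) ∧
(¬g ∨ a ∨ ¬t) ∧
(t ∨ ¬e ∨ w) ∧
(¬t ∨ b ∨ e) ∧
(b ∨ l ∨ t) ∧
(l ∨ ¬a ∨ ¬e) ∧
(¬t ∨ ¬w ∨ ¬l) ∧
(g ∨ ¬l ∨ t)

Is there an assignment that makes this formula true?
Yes

Yes, the formula is satisfiable.

One satisfying assignment is: x=False, l=True, g=True, t=False, b=True, e=True, a=False, w=True

Verification: With this assignment, all 28 clauses evaluate to true.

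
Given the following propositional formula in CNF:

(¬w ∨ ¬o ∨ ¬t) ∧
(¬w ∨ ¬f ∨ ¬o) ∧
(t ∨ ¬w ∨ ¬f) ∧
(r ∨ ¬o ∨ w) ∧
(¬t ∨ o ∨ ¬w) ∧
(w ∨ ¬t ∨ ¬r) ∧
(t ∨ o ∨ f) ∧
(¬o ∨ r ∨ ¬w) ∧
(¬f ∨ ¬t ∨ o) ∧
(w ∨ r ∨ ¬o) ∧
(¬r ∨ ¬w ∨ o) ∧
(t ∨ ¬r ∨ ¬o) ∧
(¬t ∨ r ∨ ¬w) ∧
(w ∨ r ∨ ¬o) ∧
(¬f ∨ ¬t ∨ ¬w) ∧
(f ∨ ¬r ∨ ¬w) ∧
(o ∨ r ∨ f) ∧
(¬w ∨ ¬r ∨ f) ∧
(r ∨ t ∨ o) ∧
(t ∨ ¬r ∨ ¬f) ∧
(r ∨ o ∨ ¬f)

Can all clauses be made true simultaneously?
No

No, the formula is not satisfiable.

No assignment of truth values to the variables can make all 21 clauses true simultaneously.

The formula is UNSAT (unsatisfiable).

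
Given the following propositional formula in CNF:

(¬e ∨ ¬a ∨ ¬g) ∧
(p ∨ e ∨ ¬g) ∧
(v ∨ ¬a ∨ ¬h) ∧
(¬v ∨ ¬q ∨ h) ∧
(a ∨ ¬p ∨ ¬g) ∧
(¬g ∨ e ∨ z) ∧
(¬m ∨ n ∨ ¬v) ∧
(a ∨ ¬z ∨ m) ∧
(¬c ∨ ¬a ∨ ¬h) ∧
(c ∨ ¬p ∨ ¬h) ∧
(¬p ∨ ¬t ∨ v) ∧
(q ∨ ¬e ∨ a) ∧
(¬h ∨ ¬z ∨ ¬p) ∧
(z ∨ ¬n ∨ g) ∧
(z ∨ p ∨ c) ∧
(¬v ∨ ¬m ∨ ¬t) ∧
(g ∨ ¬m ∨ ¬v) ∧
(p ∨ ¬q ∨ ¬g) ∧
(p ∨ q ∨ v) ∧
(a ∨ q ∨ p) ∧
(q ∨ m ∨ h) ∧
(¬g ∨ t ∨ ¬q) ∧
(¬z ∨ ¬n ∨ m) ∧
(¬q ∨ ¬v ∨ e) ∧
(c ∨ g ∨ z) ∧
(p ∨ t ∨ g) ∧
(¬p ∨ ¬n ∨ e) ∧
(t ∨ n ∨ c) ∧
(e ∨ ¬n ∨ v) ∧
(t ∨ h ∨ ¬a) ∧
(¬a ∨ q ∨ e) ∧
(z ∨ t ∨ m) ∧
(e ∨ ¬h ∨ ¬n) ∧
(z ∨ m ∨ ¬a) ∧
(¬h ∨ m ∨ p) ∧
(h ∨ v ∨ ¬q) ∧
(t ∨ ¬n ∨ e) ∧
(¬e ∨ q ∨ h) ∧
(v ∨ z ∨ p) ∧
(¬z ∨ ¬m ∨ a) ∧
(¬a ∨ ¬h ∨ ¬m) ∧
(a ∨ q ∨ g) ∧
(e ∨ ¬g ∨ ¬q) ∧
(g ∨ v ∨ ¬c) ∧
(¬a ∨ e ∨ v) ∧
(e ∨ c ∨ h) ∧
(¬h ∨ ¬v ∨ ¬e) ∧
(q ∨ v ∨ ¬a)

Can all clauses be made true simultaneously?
No

No, the formula is not satisfiable.

No assignment of truth values to the variables can make all 48 clauses true simultaneously.

The formula is UNSAT (unsatisfiable).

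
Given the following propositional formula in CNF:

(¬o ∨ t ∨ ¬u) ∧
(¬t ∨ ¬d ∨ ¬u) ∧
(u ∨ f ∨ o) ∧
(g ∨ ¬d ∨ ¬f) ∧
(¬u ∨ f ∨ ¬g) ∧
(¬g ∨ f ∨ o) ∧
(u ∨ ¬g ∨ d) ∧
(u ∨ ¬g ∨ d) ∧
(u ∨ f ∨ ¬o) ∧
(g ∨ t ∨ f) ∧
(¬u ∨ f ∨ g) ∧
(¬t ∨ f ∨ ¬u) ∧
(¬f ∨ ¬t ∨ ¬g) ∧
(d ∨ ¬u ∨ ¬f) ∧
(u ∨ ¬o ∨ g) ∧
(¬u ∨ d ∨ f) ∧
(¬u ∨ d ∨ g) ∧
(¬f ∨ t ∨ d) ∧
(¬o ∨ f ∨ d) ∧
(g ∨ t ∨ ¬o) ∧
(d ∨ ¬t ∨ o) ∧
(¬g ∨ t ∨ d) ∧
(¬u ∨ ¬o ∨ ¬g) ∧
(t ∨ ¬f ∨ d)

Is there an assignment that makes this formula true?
Yes

Yes, the formula is satisfiable.

One satisfying assignment is: g=True, u=False, t=False, d=True, o=False, f=True

Verification: With this assignment, all 24 clauses evaluate to true.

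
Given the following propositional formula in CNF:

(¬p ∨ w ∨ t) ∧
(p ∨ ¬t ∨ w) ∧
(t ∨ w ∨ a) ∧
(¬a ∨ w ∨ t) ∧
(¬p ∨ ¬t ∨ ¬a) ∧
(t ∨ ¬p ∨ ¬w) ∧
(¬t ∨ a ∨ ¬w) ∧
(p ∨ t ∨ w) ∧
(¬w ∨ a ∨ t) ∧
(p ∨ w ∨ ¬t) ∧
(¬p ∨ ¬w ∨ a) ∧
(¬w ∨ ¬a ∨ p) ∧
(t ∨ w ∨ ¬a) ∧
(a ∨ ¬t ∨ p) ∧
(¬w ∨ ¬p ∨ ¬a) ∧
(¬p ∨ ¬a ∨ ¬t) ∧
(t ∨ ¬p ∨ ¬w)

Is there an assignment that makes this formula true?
Yes

Yes, the formula is satisfiable.

One satisfying assignment is: a=False, w=False, p=True, t=True

Verification: With this assignment, all 17 clauses evaluate to true.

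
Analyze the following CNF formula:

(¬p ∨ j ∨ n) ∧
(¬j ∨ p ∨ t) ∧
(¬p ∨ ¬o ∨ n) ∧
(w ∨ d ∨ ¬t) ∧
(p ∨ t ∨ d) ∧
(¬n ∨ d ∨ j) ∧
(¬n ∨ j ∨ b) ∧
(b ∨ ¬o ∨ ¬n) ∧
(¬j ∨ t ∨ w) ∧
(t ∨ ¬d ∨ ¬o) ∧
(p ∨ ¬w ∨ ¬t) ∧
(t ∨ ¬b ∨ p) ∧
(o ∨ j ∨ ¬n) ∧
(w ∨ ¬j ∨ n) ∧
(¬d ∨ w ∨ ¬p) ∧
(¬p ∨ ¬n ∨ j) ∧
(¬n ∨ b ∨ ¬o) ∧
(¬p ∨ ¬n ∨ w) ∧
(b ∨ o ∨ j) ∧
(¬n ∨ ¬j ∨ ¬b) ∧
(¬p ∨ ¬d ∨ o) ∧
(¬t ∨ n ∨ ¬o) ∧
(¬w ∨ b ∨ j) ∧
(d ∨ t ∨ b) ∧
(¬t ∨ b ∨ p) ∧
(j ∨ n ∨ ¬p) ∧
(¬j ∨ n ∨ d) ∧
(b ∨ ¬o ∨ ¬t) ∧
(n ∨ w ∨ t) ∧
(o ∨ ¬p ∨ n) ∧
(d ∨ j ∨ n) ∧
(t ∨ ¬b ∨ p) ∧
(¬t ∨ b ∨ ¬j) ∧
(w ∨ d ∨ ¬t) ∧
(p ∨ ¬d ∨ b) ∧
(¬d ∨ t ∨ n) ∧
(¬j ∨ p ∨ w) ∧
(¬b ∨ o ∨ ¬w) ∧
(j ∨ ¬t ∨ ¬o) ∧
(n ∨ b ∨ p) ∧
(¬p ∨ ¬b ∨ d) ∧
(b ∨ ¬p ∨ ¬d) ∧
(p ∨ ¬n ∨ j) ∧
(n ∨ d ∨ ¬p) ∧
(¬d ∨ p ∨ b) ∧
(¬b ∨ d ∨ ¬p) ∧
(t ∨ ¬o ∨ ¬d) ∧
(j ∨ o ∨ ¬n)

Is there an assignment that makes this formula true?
Yes

Yes, the formula is satisfiable.

One satisfying assignment is: w=False, j=False, o=False, n=False, d=True, b=True, p=False, t=True

Verification: With this assignment, all 48 clauses evaluate to true.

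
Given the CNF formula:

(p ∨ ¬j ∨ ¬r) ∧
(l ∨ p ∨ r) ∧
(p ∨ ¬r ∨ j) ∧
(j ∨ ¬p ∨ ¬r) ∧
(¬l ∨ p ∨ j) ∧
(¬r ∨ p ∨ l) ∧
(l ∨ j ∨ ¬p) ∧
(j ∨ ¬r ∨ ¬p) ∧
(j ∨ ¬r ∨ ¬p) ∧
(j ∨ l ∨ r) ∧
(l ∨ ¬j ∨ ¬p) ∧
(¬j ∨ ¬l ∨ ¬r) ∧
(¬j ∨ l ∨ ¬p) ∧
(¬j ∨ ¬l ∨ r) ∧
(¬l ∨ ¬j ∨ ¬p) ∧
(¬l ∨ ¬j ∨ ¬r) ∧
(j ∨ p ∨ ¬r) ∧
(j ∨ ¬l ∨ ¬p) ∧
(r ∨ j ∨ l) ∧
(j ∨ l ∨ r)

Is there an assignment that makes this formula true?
No

No, the formula is not satisfiable.

No assignment of truth values to the variables can make all 20 clauses true simultaneously.

The formula is UNSAT (unsatisfiable).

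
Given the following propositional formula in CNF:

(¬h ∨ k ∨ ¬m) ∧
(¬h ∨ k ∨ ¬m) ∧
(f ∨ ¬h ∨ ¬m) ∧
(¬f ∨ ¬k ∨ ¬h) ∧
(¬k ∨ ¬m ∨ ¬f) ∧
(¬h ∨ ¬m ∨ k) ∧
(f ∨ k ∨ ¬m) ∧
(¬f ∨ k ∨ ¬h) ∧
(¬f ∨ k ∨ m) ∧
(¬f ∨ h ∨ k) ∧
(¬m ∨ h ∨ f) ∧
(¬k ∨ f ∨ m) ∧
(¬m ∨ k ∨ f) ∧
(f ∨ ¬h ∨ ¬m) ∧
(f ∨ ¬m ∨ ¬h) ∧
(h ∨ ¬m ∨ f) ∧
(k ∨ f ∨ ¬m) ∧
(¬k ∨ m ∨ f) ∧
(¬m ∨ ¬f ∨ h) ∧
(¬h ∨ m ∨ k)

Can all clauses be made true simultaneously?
Yes

Yes, the formula is satisfiable.

One satisfying assignment is: h=False, f=False, k=False, m=False

Verification: With this assignment, all 20 clauses evaluate to true.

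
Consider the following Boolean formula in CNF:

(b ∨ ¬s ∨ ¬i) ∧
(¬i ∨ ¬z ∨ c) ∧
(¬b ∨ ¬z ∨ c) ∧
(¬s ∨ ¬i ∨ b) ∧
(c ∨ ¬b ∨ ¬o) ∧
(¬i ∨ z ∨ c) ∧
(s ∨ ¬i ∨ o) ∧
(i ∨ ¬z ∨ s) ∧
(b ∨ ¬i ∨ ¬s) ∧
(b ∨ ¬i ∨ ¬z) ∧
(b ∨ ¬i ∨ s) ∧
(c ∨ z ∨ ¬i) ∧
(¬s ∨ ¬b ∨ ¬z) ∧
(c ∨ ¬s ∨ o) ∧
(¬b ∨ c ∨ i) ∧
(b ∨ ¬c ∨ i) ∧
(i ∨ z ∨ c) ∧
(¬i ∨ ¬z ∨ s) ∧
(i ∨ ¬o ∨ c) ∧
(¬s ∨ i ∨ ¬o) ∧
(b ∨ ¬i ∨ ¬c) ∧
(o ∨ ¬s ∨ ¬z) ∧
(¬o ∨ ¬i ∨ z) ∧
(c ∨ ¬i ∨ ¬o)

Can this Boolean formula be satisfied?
Yes

Yes, the formula is satisfiable.

One satisfying assignment is: i=False, c=True, b=True, s=False, z=False, o=False

Verification: With this assignment, all 24 clauses evaluate to true.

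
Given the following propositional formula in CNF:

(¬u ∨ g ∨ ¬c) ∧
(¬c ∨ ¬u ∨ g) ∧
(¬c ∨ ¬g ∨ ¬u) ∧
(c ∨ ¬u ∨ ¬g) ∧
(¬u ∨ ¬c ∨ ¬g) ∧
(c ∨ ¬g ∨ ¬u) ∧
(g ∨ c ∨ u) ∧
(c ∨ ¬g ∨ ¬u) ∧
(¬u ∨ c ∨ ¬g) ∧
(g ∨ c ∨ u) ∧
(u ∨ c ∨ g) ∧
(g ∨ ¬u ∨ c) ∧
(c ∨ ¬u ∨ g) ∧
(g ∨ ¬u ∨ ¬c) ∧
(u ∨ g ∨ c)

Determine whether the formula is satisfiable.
Yes

Yes, the formula is satisfiable.

One satisfying assignment is: c=False, g=True, u=False

Verification: With this assignment, all 15 clauses evaluate to true.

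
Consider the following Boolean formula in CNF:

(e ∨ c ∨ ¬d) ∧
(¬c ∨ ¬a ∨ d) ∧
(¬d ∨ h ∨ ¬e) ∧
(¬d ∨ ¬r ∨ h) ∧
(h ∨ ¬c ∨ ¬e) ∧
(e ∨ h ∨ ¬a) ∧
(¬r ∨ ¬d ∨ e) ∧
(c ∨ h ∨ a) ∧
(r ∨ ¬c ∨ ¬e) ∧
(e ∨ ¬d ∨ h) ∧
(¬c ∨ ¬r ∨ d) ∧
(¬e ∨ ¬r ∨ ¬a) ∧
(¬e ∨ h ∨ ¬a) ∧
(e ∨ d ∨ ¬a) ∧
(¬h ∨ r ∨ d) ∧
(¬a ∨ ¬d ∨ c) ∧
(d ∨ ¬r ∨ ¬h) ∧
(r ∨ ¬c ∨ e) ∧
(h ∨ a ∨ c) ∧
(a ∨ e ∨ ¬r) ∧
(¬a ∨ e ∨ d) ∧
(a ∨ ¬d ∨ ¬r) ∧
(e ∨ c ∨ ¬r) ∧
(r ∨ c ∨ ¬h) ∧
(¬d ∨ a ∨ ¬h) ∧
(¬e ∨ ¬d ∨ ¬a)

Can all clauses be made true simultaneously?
No

No, the formula is not satisfiable.

No assignment of truth values to the variables can make all 26 clauses true simultaneously.

The formula is UNSAT (unsatisfiable).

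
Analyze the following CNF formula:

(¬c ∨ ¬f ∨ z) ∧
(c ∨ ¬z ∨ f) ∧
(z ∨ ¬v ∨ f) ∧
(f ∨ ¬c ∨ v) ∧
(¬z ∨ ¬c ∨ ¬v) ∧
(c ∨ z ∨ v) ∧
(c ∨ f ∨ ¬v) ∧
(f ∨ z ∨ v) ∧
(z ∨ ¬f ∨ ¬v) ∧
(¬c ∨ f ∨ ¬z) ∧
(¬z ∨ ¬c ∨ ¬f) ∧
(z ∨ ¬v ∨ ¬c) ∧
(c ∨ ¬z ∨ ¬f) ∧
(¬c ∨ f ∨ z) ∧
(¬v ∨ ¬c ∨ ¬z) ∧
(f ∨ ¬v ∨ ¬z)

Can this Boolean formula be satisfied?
No

No, the formula is not satisfiable.

No assignment of truth values to the variables can make all 16 clauses true simultaneously.

The formula is UNSAT (unsatisfiable).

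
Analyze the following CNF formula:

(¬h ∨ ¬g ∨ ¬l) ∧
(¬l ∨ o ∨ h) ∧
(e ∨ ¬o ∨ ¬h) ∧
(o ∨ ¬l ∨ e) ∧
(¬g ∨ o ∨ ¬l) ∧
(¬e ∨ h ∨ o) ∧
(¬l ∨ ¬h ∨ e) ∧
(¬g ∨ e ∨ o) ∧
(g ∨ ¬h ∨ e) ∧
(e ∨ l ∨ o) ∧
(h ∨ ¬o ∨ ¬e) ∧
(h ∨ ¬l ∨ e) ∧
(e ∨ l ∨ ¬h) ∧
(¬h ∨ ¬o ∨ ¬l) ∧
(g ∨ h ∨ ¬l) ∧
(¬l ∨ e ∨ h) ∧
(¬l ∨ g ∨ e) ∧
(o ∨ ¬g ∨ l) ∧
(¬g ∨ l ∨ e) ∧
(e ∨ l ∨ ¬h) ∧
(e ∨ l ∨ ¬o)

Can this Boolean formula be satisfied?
Yes

Yes, the formula is satisfiable.

One satisfying assignment is: h=True, l=False, g=False, e=True, o=False

Verification: With this assignment, all 21 clauses evaluate to true.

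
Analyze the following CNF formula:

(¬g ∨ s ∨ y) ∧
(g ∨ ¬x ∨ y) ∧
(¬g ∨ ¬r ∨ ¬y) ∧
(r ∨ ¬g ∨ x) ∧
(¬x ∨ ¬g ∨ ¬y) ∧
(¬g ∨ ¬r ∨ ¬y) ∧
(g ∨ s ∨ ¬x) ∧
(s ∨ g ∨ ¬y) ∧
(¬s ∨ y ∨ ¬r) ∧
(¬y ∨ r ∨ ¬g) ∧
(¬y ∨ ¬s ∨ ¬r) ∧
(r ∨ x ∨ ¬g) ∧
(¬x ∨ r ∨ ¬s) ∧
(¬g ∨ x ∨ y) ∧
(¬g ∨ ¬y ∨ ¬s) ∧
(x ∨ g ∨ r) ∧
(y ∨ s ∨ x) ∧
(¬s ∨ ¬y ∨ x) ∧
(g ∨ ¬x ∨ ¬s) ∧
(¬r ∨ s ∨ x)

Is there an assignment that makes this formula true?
No

No, the formula is not satisfiable.

No assignment of truth values to the variables can make all 20 clauses true simultaneously.

The formula is UNSAT (unsatisfiable).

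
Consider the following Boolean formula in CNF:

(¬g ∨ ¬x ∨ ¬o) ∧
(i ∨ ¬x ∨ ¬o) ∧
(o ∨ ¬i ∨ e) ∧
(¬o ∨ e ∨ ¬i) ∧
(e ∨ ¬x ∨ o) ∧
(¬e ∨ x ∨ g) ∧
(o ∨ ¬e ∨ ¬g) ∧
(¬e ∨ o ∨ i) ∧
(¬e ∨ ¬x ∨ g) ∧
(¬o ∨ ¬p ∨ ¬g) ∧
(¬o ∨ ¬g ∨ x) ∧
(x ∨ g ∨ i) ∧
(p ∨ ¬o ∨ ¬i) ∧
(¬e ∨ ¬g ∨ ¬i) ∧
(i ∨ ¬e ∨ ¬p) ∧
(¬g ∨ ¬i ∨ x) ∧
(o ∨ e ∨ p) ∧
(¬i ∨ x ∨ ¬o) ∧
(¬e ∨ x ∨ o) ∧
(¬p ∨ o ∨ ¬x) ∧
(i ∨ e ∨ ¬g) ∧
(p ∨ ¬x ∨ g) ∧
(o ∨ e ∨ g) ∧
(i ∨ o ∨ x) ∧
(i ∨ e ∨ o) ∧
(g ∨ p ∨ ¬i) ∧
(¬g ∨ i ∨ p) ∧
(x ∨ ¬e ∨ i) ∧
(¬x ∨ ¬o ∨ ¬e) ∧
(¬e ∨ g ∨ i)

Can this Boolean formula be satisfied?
No

No, the formula is not satisfiable.

No assignment of truth values to the variables can make all 30 clauses true simultaneously.

The formula is UNSAT (unsatisfiable).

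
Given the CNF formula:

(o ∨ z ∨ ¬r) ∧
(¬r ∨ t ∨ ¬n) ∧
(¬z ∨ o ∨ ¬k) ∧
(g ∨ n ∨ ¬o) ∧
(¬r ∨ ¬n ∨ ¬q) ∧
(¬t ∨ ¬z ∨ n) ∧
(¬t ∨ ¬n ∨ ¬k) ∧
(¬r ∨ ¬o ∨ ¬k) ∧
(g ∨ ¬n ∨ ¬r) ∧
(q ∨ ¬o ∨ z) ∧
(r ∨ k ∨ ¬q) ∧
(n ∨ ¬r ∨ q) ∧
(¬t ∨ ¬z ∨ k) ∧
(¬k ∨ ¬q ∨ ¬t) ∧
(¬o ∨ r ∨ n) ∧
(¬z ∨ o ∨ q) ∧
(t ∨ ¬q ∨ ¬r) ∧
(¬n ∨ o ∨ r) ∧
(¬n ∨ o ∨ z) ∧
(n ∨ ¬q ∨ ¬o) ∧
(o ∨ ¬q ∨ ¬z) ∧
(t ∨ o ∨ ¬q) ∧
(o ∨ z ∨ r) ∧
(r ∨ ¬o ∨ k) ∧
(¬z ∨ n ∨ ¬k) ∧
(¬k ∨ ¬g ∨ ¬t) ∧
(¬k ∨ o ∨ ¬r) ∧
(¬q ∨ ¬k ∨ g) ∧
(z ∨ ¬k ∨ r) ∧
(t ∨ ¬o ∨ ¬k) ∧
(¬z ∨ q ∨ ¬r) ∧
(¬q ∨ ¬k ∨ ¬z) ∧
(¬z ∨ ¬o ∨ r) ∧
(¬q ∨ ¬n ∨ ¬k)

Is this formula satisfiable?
No

No, the formula is not satisfiable.

No assignment of truth values to the variables can make all 34 clauses true simultaneously.

The formula is UNSAT (unsatisfiable).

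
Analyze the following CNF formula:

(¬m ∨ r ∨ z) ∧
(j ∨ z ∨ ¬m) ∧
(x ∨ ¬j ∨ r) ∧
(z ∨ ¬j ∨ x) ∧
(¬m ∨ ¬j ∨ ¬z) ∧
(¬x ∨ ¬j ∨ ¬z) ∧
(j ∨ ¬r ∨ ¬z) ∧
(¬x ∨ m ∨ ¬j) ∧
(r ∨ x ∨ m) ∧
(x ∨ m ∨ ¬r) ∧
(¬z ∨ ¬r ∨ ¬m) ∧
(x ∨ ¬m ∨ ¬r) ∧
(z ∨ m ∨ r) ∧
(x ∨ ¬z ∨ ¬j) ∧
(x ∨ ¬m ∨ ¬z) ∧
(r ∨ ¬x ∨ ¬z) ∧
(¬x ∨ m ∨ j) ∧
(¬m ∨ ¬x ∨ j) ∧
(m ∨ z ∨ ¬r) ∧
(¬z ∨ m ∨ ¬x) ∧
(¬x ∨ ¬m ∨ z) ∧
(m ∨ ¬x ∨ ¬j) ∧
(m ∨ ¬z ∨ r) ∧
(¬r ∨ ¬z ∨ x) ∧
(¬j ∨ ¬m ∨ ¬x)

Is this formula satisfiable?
No

No, the formula is not satisfiable.

No assignment of truth values to the variables can make all 25 clauses true simultaneously.

The formula is UNSAT (unsatisfiable).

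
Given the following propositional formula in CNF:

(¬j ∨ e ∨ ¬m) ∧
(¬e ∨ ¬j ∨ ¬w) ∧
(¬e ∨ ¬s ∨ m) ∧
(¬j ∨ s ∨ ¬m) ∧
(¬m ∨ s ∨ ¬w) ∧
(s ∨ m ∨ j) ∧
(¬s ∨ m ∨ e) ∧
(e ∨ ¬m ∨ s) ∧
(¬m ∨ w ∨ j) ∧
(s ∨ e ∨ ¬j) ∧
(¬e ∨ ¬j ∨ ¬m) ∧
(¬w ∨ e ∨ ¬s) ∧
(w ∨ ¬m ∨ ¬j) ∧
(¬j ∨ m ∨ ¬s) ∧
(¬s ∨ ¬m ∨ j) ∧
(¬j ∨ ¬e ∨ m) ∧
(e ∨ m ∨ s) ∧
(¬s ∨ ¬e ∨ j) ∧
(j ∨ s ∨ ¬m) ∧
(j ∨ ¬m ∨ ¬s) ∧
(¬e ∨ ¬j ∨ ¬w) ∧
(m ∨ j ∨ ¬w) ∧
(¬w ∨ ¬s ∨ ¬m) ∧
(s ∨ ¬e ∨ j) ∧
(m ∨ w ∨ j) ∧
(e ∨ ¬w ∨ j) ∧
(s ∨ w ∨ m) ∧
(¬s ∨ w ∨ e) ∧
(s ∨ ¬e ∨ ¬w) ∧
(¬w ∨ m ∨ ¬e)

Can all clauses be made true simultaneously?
No

No, the formula is not satisfiable.

No assignment of truth values to the variables can make all 30 clauses true simultaneously.

The formula is UNSAT (unsatisfiable).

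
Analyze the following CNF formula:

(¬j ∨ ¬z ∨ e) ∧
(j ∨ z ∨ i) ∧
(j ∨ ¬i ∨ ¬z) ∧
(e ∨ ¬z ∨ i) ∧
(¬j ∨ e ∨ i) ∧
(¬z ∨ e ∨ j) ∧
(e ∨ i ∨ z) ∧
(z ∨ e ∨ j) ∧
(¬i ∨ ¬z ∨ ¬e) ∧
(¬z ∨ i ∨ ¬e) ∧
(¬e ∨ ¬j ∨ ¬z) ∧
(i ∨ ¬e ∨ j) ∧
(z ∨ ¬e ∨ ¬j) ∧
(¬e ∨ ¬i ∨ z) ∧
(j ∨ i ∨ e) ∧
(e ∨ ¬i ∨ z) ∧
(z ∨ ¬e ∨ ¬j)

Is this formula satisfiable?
No

No, the formula is not satisfiable.

No assignment of truth values to the variables can make all 17 clauses true simultaneously.

The formula is UNSAT (unsatisfiable).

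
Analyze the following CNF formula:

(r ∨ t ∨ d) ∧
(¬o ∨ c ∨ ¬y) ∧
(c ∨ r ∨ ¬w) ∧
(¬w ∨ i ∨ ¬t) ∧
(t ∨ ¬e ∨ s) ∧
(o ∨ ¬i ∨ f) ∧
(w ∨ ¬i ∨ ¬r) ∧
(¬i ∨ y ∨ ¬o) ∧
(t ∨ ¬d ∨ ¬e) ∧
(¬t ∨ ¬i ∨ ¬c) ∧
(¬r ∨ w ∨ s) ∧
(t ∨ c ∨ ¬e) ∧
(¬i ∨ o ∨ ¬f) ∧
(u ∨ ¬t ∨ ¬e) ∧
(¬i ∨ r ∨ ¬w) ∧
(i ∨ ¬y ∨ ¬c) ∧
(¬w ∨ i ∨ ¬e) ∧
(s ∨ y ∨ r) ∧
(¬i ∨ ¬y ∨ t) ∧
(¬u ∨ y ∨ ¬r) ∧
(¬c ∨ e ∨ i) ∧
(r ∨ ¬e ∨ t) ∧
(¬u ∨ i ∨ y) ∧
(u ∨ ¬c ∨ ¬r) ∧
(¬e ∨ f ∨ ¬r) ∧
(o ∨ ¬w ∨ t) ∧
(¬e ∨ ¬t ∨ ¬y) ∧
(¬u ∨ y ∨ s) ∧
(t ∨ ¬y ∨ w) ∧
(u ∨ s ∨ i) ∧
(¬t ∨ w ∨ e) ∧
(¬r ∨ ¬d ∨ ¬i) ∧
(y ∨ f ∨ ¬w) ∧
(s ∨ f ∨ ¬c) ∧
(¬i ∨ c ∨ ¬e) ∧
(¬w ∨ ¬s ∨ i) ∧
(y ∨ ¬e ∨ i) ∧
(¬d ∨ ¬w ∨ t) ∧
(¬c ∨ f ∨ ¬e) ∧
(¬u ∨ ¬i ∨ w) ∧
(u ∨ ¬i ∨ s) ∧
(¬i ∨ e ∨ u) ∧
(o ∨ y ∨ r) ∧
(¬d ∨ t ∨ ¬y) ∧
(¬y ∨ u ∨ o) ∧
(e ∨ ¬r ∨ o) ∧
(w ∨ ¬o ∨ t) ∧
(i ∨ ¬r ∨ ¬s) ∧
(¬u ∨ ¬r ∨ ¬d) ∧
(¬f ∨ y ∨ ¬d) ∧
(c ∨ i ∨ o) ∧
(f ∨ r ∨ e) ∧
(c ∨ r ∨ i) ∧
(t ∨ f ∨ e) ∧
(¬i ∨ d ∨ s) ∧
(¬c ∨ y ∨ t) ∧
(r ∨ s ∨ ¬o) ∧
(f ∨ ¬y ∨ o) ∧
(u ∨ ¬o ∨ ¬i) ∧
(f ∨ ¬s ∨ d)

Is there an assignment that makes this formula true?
No

No, the formula is not satisfiable.

No assignment of truth values to the variables can make all 60 clauses true simultaneously.

The formula is UNSAT (unsatisfiable).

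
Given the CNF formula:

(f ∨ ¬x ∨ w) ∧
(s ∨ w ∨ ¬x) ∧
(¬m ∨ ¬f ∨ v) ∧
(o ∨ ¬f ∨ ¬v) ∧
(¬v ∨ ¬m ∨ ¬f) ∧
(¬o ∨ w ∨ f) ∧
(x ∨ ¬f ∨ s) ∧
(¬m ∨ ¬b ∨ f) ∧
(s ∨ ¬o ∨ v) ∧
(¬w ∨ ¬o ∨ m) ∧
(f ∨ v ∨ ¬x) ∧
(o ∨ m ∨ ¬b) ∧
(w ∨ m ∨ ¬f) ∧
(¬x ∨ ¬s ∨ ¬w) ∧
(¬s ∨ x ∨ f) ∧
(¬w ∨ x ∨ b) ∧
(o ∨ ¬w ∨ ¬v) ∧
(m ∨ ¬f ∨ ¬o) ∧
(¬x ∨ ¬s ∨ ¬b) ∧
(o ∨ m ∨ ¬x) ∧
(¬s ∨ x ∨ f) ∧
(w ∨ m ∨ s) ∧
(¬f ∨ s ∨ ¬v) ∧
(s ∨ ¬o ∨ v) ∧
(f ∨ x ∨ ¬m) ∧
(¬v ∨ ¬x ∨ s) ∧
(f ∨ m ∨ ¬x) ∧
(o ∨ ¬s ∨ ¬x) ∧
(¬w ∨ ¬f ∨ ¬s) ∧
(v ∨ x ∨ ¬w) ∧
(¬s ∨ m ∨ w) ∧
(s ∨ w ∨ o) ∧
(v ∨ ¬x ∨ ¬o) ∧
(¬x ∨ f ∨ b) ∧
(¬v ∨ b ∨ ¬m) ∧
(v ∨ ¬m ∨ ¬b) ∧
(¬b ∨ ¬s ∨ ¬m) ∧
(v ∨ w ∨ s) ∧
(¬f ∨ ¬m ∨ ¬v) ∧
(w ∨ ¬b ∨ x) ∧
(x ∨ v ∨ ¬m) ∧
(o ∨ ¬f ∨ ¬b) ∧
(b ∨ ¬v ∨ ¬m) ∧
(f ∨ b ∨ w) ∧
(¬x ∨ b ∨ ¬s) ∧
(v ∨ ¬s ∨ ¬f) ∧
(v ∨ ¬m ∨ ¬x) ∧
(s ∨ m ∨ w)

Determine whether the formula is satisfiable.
No

No, the formula is not satisfiable.

No assignment of truth values to the variables can make all 48 clauses true simultaneously.

The formula is UNSAT (unsatisfiable).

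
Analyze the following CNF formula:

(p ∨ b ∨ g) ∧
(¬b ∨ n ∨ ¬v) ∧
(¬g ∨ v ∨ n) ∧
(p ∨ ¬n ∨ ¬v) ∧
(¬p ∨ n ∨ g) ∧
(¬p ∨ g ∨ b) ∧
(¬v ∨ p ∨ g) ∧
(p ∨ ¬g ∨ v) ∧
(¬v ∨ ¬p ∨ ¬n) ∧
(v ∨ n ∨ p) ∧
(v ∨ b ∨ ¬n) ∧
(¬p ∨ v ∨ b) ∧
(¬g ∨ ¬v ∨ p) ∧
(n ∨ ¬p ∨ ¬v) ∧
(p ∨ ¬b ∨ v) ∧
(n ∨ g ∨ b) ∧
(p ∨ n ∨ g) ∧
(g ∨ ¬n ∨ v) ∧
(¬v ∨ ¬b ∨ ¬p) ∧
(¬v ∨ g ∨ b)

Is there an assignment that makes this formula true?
Yes

Yes, the formula is satisfiable.

One satisfying assignment is: p=True, b=True, g=True, n=True, v=False

Verification: With this assignment, all 20 clauses evaluate to true.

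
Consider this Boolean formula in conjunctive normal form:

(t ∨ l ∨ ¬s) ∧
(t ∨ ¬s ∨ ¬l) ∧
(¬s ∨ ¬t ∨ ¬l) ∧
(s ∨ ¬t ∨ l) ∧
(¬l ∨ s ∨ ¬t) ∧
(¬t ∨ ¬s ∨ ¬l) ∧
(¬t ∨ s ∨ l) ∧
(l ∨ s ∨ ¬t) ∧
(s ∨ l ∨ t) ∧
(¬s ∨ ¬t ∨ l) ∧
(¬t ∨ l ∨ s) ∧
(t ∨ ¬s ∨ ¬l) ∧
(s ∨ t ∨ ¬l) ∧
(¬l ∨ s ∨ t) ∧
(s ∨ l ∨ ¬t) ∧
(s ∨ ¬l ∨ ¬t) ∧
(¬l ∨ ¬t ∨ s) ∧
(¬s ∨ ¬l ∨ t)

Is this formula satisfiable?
No

No, the formula is not satisfiable.

No assignment of truth values to the variables can make all 18 clauses true simultaneously.

The formula is UNSAT (unsatisfiable).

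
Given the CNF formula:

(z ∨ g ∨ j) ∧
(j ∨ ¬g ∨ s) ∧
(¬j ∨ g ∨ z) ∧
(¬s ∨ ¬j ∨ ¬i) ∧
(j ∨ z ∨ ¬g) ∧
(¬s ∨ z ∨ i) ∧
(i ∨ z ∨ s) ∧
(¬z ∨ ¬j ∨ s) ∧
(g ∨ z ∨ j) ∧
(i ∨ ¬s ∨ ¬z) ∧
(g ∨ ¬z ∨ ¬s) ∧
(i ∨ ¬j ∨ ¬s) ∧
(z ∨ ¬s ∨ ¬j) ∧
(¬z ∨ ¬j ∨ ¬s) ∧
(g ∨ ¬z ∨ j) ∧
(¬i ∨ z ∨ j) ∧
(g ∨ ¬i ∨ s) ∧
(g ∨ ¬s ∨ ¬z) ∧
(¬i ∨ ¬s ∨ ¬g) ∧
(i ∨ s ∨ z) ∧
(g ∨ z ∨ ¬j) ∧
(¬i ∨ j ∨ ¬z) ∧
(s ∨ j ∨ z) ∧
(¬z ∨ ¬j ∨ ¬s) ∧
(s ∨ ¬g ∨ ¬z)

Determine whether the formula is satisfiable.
Yes

Yes, the formula is satisfiable.

One satisfying assignment is: g=True, s=False, j=True, z=False, i=True

Verification: With this assignment, all 25 clauses evaluate to true.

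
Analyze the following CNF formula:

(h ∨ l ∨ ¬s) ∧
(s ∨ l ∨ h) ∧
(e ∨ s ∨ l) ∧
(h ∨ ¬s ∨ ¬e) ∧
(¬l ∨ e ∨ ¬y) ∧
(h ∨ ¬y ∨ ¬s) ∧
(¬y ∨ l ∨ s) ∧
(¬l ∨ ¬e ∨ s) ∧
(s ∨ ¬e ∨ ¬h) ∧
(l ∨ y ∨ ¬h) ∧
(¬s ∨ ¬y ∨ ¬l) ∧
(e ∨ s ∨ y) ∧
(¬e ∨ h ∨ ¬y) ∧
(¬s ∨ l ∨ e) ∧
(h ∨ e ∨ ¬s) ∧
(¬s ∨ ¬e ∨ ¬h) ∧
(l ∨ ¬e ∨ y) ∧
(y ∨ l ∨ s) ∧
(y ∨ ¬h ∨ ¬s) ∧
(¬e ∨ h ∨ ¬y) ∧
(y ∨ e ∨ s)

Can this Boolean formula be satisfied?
No

No, the formula is not satisfiable.

No assignment of truth values to the variables can make all 21 clauses true simultaneously.

The formula is UNSAT (unsatisfiable).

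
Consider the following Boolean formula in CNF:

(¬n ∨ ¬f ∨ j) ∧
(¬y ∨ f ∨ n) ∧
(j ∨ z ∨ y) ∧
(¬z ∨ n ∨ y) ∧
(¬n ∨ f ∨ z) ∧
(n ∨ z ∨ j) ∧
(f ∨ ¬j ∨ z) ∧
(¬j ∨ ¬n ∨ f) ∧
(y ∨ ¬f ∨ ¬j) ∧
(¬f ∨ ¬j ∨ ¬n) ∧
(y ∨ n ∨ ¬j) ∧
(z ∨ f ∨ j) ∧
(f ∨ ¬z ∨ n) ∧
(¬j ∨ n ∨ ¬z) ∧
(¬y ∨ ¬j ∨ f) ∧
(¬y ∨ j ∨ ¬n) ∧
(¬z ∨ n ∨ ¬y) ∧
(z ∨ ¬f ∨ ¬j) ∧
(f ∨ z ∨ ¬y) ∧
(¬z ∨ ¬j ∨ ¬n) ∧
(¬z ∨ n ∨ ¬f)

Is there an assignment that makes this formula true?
Yes

Yes, the formula is satisfiable.

One satisfying assignment is: y=False, j=False, f=False, n=True, z=True

Verification: With this assignment, all 21 clauses evaluate to true.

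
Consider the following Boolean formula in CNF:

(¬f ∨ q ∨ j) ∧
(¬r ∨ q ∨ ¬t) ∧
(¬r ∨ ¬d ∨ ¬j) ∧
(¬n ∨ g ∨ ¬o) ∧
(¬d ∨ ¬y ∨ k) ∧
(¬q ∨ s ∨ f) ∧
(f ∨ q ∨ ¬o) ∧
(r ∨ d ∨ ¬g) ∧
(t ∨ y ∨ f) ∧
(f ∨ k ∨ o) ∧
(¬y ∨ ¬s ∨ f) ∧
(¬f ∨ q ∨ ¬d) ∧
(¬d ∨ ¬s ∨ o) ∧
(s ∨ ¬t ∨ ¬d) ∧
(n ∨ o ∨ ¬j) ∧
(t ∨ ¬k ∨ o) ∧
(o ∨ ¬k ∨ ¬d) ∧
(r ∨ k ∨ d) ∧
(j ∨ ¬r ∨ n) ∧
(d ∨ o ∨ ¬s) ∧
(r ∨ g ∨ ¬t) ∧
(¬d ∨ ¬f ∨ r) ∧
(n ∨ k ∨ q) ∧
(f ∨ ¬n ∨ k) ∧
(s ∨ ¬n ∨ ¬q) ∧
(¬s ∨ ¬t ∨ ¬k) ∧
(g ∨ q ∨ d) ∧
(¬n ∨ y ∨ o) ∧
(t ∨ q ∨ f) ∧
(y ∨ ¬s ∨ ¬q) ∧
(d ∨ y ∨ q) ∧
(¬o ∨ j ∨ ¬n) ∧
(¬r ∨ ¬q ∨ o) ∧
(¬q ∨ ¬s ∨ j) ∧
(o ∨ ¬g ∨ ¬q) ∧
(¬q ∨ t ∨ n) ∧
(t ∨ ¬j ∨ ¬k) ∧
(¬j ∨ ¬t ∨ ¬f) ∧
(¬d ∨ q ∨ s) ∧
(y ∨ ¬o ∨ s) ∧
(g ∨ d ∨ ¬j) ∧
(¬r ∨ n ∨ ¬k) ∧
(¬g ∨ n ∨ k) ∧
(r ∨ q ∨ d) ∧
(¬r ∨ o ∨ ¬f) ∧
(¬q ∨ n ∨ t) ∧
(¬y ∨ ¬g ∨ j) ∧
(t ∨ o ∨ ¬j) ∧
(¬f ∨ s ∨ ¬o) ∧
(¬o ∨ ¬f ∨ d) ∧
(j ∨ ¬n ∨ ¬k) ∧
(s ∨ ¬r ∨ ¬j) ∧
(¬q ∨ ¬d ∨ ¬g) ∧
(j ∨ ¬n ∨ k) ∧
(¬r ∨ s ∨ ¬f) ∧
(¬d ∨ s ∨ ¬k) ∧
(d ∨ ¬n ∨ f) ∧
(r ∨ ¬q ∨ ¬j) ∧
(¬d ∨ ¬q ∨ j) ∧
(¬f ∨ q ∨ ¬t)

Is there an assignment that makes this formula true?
No

No, the formula is not satisfiable.

No assignment of truth values to the variables can make all 60 clauses true simultaneously.

The formula is UNSAT (unsatisfiable).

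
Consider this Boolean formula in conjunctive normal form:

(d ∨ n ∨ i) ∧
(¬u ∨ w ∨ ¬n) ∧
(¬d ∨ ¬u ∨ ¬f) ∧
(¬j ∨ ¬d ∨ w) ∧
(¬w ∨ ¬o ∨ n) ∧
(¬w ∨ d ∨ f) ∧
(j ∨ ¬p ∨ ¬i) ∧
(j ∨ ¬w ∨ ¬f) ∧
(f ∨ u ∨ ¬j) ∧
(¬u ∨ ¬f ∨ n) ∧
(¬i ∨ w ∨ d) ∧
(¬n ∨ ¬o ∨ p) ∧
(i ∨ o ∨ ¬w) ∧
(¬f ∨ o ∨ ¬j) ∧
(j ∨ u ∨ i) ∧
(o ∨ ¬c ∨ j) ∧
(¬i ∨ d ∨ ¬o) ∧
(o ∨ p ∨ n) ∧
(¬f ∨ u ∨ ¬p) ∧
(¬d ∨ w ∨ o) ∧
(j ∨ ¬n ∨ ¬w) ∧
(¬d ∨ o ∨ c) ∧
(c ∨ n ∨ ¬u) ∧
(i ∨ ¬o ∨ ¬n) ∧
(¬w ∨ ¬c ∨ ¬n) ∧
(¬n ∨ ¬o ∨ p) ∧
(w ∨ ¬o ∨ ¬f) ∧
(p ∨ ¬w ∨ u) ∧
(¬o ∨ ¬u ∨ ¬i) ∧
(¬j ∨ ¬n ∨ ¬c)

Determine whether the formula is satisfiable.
Yes

Yes, the formula is satisfiable.

One satisfying assignment is: o=False, f=False, n=False, c=True, i=True, u=True, w=True, d=True, p=True, j=True

Verification: With this assignment, all 30 clauses evaluate to true.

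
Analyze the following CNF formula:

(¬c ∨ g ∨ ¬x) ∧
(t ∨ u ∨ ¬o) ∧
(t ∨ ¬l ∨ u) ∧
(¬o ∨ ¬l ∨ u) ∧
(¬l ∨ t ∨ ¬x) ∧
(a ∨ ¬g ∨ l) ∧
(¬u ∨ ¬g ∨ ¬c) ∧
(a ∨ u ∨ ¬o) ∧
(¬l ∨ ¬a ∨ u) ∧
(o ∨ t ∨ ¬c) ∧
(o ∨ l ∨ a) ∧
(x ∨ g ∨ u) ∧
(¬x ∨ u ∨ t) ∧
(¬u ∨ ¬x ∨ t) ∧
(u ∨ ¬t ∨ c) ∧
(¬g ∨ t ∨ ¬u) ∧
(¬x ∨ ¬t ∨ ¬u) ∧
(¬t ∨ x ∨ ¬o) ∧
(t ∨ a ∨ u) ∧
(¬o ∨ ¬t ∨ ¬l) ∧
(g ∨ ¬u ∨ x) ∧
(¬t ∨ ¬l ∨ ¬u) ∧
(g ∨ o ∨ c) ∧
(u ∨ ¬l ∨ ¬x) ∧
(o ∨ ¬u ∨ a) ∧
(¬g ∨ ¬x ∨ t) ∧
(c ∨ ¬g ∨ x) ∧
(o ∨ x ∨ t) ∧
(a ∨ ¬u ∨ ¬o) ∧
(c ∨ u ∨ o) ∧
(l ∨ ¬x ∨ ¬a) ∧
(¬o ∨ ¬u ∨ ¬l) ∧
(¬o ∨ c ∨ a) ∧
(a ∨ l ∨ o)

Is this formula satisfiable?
Yes

Yes, the formula is satisfiable.

One satisfying assignment is: c=True, g=True, x=False, t=True, u=False, l=True, a=False, o=False

Verification: With this assignment, all 34 clauses evaluate to true.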